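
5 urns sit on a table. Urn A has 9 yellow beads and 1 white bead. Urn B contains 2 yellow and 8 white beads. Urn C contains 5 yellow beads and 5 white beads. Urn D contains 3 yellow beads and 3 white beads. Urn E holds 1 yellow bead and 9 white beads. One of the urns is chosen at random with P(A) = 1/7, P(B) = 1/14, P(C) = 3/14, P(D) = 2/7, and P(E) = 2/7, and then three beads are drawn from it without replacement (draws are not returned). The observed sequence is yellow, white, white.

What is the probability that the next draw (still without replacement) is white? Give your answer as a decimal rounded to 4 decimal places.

For each hypothesis, P(data | H) works out to: P(data | urn A) = (9/10)(1/9)(0/8) = 0; P(data | urn B) = (2/10)(8/9)(7/8) = 0.15556; P(data | urn C) = (5/10)(5/9)(4/8) = 0.13889; P(data | urn D) = (3/6)(3/5)(2/4) = 0.15; P(data | urn E) = (1/10)(9/9)(8/8) = 0.1.
The prior-weighted likelihoods are 1/7 · 0 = 0, 1/14 · 0.15556 = 0.011111, 3/14 · 0.13889 = 0.029762, 2/7 · 0.15 = 0.042857, 2/7 · 0.1 = 0.028571; with total 0.1123.
Normalising, the posterior is P(urn A | data) = 0, P(urn B | data) = 0.09894, P(urn C | data) = 0.26502, P(urn D | data) = 0.38163, P(urn E | data) = 0.25442.
The predictive probability is P(white next | data) = (6/7)(0.09894) + (3/7)(0.26502) + (1/3)(0.38163) + (1)(0.25442) = 0.58001.

0.5800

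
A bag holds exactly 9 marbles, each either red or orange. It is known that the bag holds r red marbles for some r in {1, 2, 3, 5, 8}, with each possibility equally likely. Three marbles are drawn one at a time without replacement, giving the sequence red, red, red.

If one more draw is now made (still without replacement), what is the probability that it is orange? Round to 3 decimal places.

The likelihood of the observed sequence under each hypothesis: P(data | r = 1) = (1/9)(0/8) = 0; P(data | r = 2) = (2/9)(1/8)(0/7) = 0; P(data | r = 3) = (3/9)(2/8)(1/7) = 1/84; P(data | r = 5) = (5/9)(4/8)(3/7) = 5/42; P(data | r = 8) = (8/9)(7/8)(6/7) = 2/3.
Multiplying each by its prior: 1/5 · 0 = 0, 1/5 · 0 = 0, 1/5 · 1/84 = 1/420, 1/5 · 5/42 = 1/42, 1/5 · 2/3 = 2/15; summing to 67/420.
Dividing through by the total gives posterior P(r = 1 | data) = 0, P(r = 2 | data) = 0, P(r = 3 | data) = 1/67, P(r = 5 | data) = 10/67, P(r = 8 | data) = 56/67.
Averaging over the posterior, P(orange next | data) = (1)(1/67) + (2/3)(10/67) + (1/6)(56/67) = 17/67.

0.254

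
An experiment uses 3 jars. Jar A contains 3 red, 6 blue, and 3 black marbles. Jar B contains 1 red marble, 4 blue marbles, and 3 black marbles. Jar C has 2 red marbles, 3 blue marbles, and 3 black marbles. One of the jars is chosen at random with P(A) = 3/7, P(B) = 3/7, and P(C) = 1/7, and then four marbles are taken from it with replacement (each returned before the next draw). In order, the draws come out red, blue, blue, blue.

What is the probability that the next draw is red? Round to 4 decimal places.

0.2119

The likelihood of the observed sequence under each hypothesis: P(data | jar A) = (3/12)(6/12)(6/12)(6/12) = 0.03125; P(data | jar B) = (1/8)(4/8)(4/8)(4/8) = 0.015625; P(data | jar C) = (2/8)(3/8)(3/8)(3/8) = 0.013184.
Weighting by the prior gives 3/7 · 0.03125 = 0.013393, 3/7 · 0.015625 = 0.0066964, 1/7 · 0.013184 = 0.0018834; these sum to 0.021973.
Dividing through by the total gives posterior P(jar A | data) = 0.60952, P(jar B | data) = 0.30476, P(jar C | data) = 0.085714.
So P(red next | data) = Σ P(red next | H) P(H | data) = (1/4)(0.60952) + (1/8)(0.30476) + (1/4)(0.085714) = 0.2119.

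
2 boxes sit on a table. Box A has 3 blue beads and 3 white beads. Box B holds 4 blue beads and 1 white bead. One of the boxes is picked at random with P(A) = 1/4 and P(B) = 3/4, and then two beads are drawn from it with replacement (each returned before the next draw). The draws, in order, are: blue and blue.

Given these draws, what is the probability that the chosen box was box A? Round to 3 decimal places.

0.115

Compute the likelihood of the observed sequence for each case: P(data | box A) = (3/6)(3/6) = 1/4; P(data | box B) = (4/5)(4/5) = 16/25.
The prior-weighted likelihoods are 1/4 · 1/4 = 1/16, 3/4 · 16/25 = 12/25; with total 217/400.
Hence P(box A | data) = (1/16) / (217/400) = 25/217.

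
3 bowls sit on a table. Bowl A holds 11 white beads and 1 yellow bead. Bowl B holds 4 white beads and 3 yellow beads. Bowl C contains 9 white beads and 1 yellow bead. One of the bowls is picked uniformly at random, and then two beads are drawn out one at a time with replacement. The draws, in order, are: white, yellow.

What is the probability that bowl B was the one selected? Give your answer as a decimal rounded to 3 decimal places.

The likelihood of the observed sequence under each hypothesis: P(data | bowl A) = (11/12)(1/12) = 0.076389; P(data | bowl B) = (4/7)(3/7) = 0.2449; P(data | bowl C) = (9/10)(1/10) = 0.09.
Weighting by the prior gives 1/3 · 0.076389 = 0.025463, 1/3 · 0.2449 = 0.081633, 1/3 · 0.09 = 0.03; these sum to 0.1371.
So P(bowl B | data) = (0.081633) / (0.1371) = 0.59544.

0.595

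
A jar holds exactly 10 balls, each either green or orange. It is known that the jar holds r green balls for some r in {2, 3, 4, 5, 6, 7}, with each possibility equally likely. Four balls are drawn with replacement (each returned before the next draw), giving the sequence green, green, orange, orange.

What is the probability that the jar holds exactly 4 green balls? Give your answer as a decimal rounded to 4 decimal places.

0.1976

Compute the likelihood of the observed sequence for each case: P(data | r = 2) = (2/10)(2/10)(8/10)(8/10) = 0.0256; P(data | r = 3) = (3/10)(3/10)(7/10)(7/10) = 0.0441; P(data | r = 4) = (4/10)(4/10)(6/10)(6/10) = 0.0576; P(data | r = 5) = (5/10)(5/10)(5/10)(5/10) = 0.0625; P(data | r = 6) = (6/10)(6/10)(4/10)(4/10) = 0.0576; P(data | r = 7) = (7/10)(7/10)(3/10)(3/10) = 0.0441.
Multiplying each by its prior: 1/6 · 0.0256 = 0.0042667, 1/6 · 0.0441 = 0.00735, 1/6 · 0.0576 = 0.0096, 1/6 · 0.0625 = 0.010417, 1/6 · 0.0576 = 0.0096, 1/6 · 0.0441 = 0.00735; with total 0.048583.
By Bayes' rule, P(r = 4 | data) = (0.0096) / (0.048583) = 0.1976.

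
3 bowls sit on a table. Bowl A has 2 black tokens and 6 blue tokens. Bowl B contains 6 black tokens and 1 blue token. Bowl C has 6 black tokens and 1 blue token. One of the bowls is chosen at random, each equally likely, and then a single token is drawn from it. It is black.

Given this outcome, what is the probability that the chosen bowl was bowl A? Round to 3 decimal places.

Under each hypothesis, the probability of this draw is: P(data | bowl A) = (2/8) = 1/4; P(data | bowl B) = (6/7) = 6/7; P(data | bowl C) = (6/7) = 6/7.
Multiplying each by its prior: 1/3 · 1/4 = 1/12, 1/3 · 6/7 = 2/7, 1/3 · 6/7 = 2/7; summing to 55/84.
By Bayes' rule, P(bowl A | data) = (1/12) / (55/84) = 7/55.

0.127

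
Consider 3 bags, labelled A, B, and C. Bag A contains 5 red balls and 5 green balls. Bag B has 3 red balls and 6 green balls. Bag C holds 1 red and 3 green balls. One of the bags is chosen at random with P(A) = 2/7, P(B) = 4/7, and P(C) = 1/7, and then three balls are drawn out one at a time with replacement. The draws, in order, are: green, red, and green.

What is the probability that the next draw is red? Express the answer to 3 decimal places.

0.364

Compute the likelihood of the observed sequence for each case: P(data | bag A) = (5/10)(5/10)(5/10) = 0.125; P(data | bag B) = (6/9)(3/9)(6/9) = 0.14815; P(data | bag C) = (3/4)(1/4)(3/4) = 0.14062.
Weighting by the prior gives 2/7 · 0.125 = 0.035714, 4/7 · 0.14815 = 0.084656, 1/7 · 0.14062 = 0.020089; summing to 0.14046.
The posterior is then P(bag A | data) = 0.25427, P(bag B | data) = 0.60271, P(bag C | data) = 0.14303.
So P(red next | data) = Σ P(red next | H) P(H | data) = (1/2)(0.25427) + (1/3)(0.60271) + (1/4)(0.14303) = 0.36379.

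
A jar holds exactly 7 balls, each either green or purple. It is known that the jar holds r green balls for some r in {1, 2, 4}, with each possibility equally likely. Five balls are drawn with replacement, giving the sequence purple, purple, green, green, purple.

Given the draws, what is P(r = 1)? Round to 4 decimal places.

Under each hypothesis, the probability of the observed sequence is: P(data | r = 1) = (6/7)(6/7)(1/7)(1/7)(6/7) = 0.012852; P(data | r = 2) = (5/7)(5/7)(2/7)(2/7)(5/7) = 0.02975; P(data | r = 4) = (3/7)(3/7)(4/7)(4/7)(3/7) = 0.025704.
Weighting by the prior gives 1/3 · 0.012852 = 0.0042839, 1/3 · 0.02975 = 0.0099165, 1/3 · 0.025704 = 0.0085679; summing to 0.022768.
By Bayes' rule, P(r = 1 | data) = (0.0042839) / (0.022768) = 0.18815.

0.1882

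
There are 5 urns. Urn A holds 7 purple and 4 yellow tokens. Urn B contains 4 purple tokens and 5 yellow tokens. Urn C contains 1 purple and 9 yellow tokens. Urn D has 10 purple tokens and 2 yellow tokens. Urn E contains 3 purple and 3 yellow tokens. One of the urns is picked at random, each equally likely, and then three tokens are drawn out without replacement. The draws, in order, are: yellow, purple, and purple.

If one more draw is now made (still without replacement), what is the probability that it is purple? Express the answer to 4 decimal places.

The likelihood of the observed sequence under each hypothesis: P(data | urn A) = (4/11)(7/10)(6/9) = 0.1697; P(data | urn B) = (5/9)(4/8)(3/7) = 0.11905; P(data | urn C) = (9/10)(1/9)(0/8) = 0; P(data | urn D) = (2/12)(10/11)(9/10) = 0.13636; P(data | urn E) = (3/6)(3/5)(2/4) = 0.15.
The prior-weighted likelihoods are 1/5 · 0.1697 = 0.033939, 1/5 · 0.11905 = 0.02381, 1/5 · 0 = 0, 1/5 · 0.13636 = 0.027273, 1/5 · 0.15 = 0.03; summing to 0.11502.
The posterior is then P(urn A | data) = 0.29507, P(urn B | data) = 0.207, P(urn C | data) = 0, P(urn D | data) = 0.23711, P(urn E | data) = 0.26082.
So P(purple next | data) = Σ P(purple next | H) P(H | data) = (5/8)(0.29507) + (1/3)(0.207) + (8/9)(0.23711) + (1/3)(0.26082) = 0.55112.

0.5511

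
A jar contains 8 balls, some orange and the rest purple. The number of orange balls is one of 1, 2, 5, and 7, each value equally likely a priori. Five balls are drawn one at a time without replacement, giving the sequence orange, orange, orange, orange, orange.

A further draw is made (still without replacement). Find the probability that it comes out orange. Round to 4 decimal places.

0.6364

For each hypothesis, P(data | H) works out to: P(data | r = 1) = (1/8)(0/7) = 0; P(data | r = 2) = (2/8)(1/7)(0/6) = 0; P(data | r = 5) = (5/8)(4/7)(3/6)(2/5)(1/4) = 1/56; P(data | r = 7) = (7/8)(6/7)(5/6)(4/5)(3/4) = 3/8.
The prior-weighted likelihoods are 1/4 · 0 = 0, 1/4 · 0 = 0, 1/4 · 1/56 = 1/224, 1/4 · 3/8 = 3/32; summing to 11/112.
The posterior is then P(r = 1 | data) = 0, P(r = 2 | data) = 0, P(r = 5 | data) = 1/22, P(r = 7 | data) = 21/22.
So P(orange next | data) = Σ P(orange next | H) P(H | data) = (0)(1/22) + (2/3)(21/22) = 7/11.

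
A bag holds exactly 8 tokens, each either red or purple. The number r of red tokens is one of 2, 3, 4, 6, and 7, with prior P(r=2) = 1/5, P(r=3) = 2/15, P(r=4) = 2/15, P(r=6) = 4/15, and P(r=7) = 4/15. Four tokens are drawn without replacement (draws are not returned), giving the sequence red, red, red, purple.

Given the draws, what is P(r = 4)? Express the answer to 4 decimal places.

For each hypothesis, P(data | H) works out to: P(data | r = 2) = (2/8)(1/7)(0/6) = 0; P(data | r = 3) = (3/8)(2/7)(1/6)(5/5) = 1/56; P(data | r = 4) = (4/8)(3/7)(2/6)(4/5) = 2/35; P(data | r = 6) = (6/8)(5/7)(4/6)(2/5) = 1/7; P(data | r = 7) = (7/8)(6/7)(5/6)(1/5) = 1/8.
Multiplying each by its prior: 1/5 · 0 = 0, 2/15 · 1/56 = 1/420, 2/15 · 2/35 = 4/525, 4/15 · 1/7 = 4/105, 4/15 · 1/8 = 1/30; these sum to 57/700.
Therefore the posterior P(r = 4 | data) = (4/525) / (57/700) = 16/171.

0.0936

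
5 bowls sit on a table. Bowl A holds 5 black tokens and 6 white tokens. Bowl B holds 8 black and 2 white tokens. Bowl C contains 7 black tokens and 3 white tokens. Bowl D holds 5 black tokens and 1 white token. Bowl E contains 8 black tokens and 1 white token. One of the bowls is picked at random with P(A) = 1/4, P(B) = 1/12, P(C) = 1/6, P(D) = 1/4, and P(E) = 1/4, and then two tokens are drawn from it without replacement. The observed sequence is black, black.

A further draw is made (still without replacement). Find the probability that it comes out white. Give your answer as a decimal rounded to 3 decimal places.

Under each hypothesis, the probability of the observed sequence is: P(data | bowl A) = (5/11)(4/10) = 0.18182; P(data | bowl B) = (8/10)(7/9) = 0.62222; P(data | bowl C) = (7/10)(6/9) = 0.46667; P(data | bowl D) = (5/6)(4/5) = 0.66667; P(data | bowl E) = (8/9)(7/8) = 0.77778.
Weighting by the prior gives 1/4 · 0.18182 = 0.045455, 1/12 · 0.62222 = 0.051852, 1/6 · 0.46667 = 0.077778, 1/4 · 0.66667 = 0.16667, 1/4 · 0.77778 = 0.19444; summing to 0.5362.
Normalising, the posterior is P(bowl A | data) = 0.084772, P(bowl B | data) = 0.096703, P(bowl C | data) = 0.14505, P(bowl D | data) = 0.31083, P(bowl E | data) = 0.36264.
The predictive probability is P(white next | data) = (2/3)(0.084772) + (1/4)(0.096703) + (3/8)(0.14505) + (1/4)(0.31083) + (1/7)(0.36264) = 0.2646.

0.265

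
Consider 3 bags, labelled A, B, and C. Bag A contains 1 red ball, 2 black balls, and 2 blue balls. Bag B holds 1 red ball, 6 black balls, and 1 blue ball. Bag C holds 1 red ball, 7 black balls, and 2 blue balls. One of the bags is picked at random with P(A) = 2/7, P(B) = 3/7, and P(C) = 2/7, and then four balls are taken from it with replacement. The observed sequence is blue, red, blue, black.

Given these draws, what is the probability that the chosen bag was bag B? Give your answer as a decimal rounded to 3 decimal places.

For each hypothesis, P(data | H) works out to: P(data | bag A) = (2/5)(1/5)(2/5)(2/5) = 0.0128; P(data | bag B) = (1/8)(1/8)(1/8)(6/8) = 0.0014648; P(data | bag C) = (2/10)(1/10)(2/10)(7/10) = 0.0028.
Weighting by the prior gives 2/7 · 0.0128 = 0.0036571, 3/7 · 0.0014648 = 0.00062779, 2/7 · 0.0028 = 0.0008; these sum to 0.0050849.
So P(bag B | data) = (0.00062779) / (0.0050849) = 0.12346.

0.123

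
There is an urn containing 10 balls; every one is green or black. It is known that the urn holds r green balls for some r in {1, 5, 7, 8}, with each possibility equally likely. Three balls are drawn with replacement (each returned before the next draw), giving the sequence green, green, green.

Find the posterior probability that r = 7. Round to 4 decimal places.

The likelihood of the observed sequence under each hypothesis: P(data | r = 1) = (1/10)(1/10)(1/10) = 0.001; P(data | r = 5) = (5/10)(5/10)(5/10) = 0.125; P(data | r = 7) = (7/10)(7/10)(7/10) = 0.343; P(data | r = 8) = (8/10)(8/10)(8/10) = 0.512.
The prior-weighted likelihoods are 1/4 · 0.001 = 0.00025, 1/4 · 0.125 = 0.03125, 1/4 · 0.343 = 0.08575, 1/4 · 0.512 = 0.128; summing to 0.24525.
Hence P(r = 7 | data) = (0.08575) / (0.24525) = 0.34964.

0.3496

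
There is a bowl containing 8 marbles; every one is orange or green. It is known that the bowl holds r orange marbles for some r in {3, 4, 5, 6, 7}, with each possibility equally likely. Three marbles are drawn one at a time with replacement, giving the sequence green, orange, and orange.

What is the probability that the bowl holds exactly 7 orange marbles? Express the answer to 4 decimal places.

0.1607

Under each hypothesis, the probability of the observed sequence is: P(data | r = 3) = (5/8)(3/8)(3/8) = 0.087891; P(data | r = 4) = (4/8)(4/8)(4/8) = 0.125; P(data | r = 5) = (3/8)(5/8)(5/8) = 0.14648; P(data | r = 6) = (2/8)(6/8)(6/8) = 0.14062; P(data | r = 7) = (1/8)(7/8)(7/8) = 0.095703.
The prior-weighted likelihoods are 1/5 · 0.087891 = 0.017578, 1/5 · 0.125 = 0.025, 1/5 · 0.14648 = 0.029297, 1/5 · 0.14062 = 0.028125, 1/5 · 0.095703 = 0.019141; with total 0.11914.
Hence P(r = 7 | data) = (0.019141) / (0.11914) = 0.16066.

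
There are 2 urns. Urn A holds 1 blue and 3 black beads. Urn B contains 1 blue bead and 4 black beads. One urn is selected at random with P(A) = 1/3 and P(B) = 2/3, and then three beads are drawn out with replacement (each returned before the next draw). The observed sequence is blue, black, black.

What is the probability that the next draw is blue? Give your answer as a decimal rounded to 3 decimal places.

For each hypothesis, P(data | H) works out to: P(data | urn A) = (1/4)(3/4)(3/4) = 0.14062; P(data | urn B) = (1/5)(4/5)(4/5) = 0.128.
Weighting by the prior gives 1/3 · 0.14062 = 0.046875, 2/3 · 0.128 = 0.085333; these sum to 0.13221.
Normalising, the posterior is P(urn A | data) = 0.35455, P(urn B | data) = 0.64545.
The predictive probability is P(blue next | data) = (1/4)(0.35455) + (1/5)(0.64545) = 0.21773.

0.218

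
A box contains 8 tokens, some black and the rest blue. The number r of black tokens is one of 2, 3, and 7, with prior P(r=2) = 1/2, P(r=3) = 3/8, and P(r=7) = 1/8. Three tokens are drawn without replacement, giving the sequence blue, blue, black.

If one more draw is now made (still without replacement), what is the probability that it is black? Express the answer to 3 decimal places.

0.286

Compute the likelihood of the observed sequence for each case: P(data | r = 2) = (6/8)(5/7)(2/6) = 5/28; P(data | r = 3) = (5/8)(4/7)(3/6) = 5/28; P(data | r = 7) = (1/8)(0/7) = 0.
The prior-weighted likelihoods are 1/2 · 5/28 = 5/56, 3/8 · 5/28 = 15/224, 1/8 · 0 = 0; with total 5/32.
Normalising, the posterior is P(r = 2 | data) = 4/7, P(r = 3 | data) = 3/7, P(r = 7 | data) = 0.
Averaging over the posterior, P(black next | data) = (1/5)(4/7) + (2/5)(3/7) = 2/7.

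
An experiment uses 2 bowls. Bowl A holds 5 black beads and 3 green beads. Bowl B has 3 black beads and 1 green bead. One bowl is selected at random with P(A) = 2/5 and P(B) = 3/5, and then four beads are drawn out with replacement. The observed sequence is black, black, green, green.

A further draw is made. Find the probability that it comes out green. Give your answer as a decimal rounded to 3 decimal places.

0.314

For each hypothesis, P(data | H) works out to: P(data | bowl A) = (5/8)(5/8)(3/8)(3/8) = 0.054932; P(data | bowl B) = (3/4)(3/4)(1/4)(1/4) = 0.035156.
The prior-weighted likelihoods are 2/5 · 0.054932 = 0.021973, 3/5 · 0.035156 = 0.021094; summing to 0.043066.
Normalising, the posterior is P(bowl A | data) = 0.5102, P(bowl B | data) = 0.4898.
The predictive probability is P(green next | data) = (3/8)(0.5102) + (1/4)(0.4898) = 0.31378.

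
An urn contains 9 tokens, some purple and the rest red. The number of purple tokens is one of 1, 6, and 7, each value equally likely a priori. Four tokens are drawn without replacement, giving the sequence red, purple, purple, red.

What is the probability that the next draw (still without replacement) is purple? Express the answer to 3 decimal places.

The likelihood of the observed sequence under each hypothesis: P(data | r = 1) = (8/9)(1/8)(0/7) = 0; P(data | r = 6) = (3/9)(6/8)(5/7)(2/6) = 5/84; P(data | r = 7) = (2/9)(7/8)(6/7)(1/6) = 1/36.
Multiplying each by its prior: 1/3 · 0 = 0, 1/3 · 5/84 = 5/252, 1/3 · 1/36 = 1/108; these sum to 11/378.
Dividing through by the total gives posterior P(r = 1 | data) = 0, P(r = 6 | data) = 15/22, P(r = 7 | data) = 7/22.
The predictive probability is P(purple next | data) = (4/5)(15/22) + (1)(7/22) = 19/22.

0.864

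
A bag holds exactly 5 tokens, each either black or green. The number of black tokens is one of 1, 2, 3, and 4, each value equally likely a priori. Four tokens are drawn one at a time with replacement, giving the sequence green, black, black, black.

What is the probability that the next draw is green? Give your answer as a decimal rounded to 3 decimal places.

For each hypothesis, P(data | H) works out to: P(data | r = 1) = (4/5)(1/5)(1/5)(1/5) = 0.0064; P(data | r = 2) = (3/5)(2/5)(2/5)(2/5) = 0.0384; P(data | r = 3) = (2/5)(3/5)(3/5)(3/5) = 0.0864; P(data | r = 4) = (1/5)(4/5)(4/5)(4/5) = 0.1024.
Multiplying each by its prior: 1/4 · 0.0064 = 0.0016, 1/4 · 0.0384 = 0.0096, 1/4 · 0.0864 = 0.0216, 1/4 · 0.1024 = 0.0256; these sum to 0.0584.
Normalising, the posterior is P(r = 1 | data) = 0.027397, P(r = 2 | data) = 0.16438, P(r = 3 | data) = 0.36986, P(r = 4 | data) = 0.43836.
Averaging over the posterior, P(green next | data) = (4/5)(0.027397) + (3/5)(0.16438) + (2/5)(0.36986) + (1/5)(0.43836) = 0.35616.

0.356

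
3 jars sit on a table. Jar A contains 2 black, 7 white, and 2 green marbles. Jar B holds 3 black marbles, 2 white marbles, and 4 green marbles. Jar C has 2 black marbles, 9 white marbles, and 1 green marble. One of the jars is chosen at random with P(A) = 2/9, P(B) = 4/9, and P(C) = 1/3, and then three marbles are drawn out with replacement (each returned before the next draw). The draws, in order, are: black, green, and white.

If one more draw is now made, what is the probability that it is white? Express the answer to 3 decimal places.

Under each hypothesis, the probability of the observed sequence is: P(data | jar A) = (2/11)(2/11)(7/11) = 0.021037; P(data | jar B) = (3/9)(4/9)(2/9) = 0.032922; P(data | jar C) = (2/12)(1/12)(9/12) = 0.010417.
Multiplying each by its prior: 2/9 · 0.021037 = 0.0046748, 4/9 · 0.032922 = 0.014632, 1/3 · 0.010417 = 0.0034722; summing to 0.022779.
Normalising, the posterior is P(jar A | data) = 0.20523, P(jar B | data) = 0.64234, P(jar C | data) = 0.15243.
So P(white next | data) = Σ P(white next | H) P(H | data) = (7/11)(0.20523) + (2/9)(0.64234) + (3/4)(0.15243) = 0.38766.

0.388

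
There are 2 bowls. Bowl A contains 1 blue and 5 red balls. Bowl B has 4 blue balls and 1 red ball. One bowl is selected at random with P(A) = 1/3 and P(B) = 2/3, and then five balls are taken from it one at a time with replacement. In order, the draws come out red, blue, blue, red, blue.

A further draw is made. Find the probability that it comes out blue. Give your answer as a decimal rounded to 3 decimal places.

0.754

Under each hypothesis, the probability of the observed sequence is: P(data | bowl A) = (5/6)(1/6)(1/6)(5/6)(1/6) = 0.003215; P(data | bowl B) = (1/5)(4/5)(4/5)(1/5)(4/5) = 0.02048.
Multiplying each by its prior: 1/3 · 0.003215 = 0.0010717, 2/3 · 0.02048 = 0.013653; summing to 0.014725.
Normalising, the posterior is P(bowl A | data) = 0.072779, P(bowl B | data) = 0.92722.
The predictive probability is P(blue next | data) = (1/6)(0.072779) + (4/5)(0.92722) = 0.75391.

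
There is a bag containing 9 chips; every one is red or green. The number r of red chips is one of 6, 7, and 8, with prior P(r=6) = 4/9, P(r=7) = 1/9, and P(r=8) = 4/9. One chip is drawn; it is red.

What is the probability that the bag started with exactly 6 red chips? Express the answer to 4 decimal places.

0.3810

The likelihood of this draw under each hypothesis: P(data | r = 6) = (6/9) = 2/3; P(data | r = 7) = (7/9) = 7/9; P(data | r = 8) = (8/9) = 8/9.
Weighting by the prior gives 4/9 · 2/3 = 8/27, 1/9 · 7/9 = 7/81, 4/9 · 8/9 = 32/81; with total 7/9.
By Bayes' rule, P(r = 6 | data) = (8/27) / (7/9) = 8/21.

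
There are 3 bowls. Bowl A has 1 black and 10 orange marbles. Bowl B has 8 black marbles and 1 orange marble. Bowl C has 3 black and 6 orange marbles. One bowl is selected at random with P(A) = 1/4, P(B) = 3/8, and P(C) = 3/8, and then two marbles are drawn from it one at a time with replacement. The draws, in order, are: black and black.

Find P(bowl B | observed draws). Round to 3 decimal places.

0.871

Compute the likelihood of the observed sequence for each case: P(data | bowl A) = (1/11)(1/11) = 0.0082645; P(data | bowl B) = (8/9)(8/9) = 0.79012; P(data | bowl C) = (3/9)(3/9) = 0.11111.
The prior-weighted likelihoods are 1/4 · 0.0082645 = 0.0020661, 3/8 · 0.79012 = 0.2963, 3/8 · 0.11111 = 0.041667; with total 0.34003.
So P(bowl B | data) = (0.2963) / (0.34003) = 0.87139.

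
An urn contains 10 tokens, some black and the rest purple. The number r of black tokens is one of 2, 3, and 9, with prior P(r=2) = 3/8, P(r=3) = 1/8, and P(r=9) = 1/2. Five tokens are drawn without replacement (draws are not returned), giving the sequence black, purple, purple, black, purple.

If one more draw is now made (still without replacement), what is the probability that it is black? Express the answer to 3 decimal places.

For each hypothesis, P(data | H) works out to: P(data | r = 2) = (2/10)(8/9)(7/8)(1/7)(6/6) = 1/45; P(data | r = 3) = (3/10)(7/9)(6/8)(2/7)(5/6) = 1/24; P(data | r = 9) = (9/10)(1/9)(0/8) = 0.
Weighting by the prior gives 3/8 · 1/45 = 1/120, 1/8 · 1/24 = 1/192, 1/2 · 0 = 0; with total 13/960.
The posterior is then P(r = 2 | data) = 8/13, P(r = 3 | data) = 5/13, P(r = 9 | data) = 0.
The predictive probability is P(black next | data) = (0)(8/13) + (1/5)(5/13) = 1/13.

0.077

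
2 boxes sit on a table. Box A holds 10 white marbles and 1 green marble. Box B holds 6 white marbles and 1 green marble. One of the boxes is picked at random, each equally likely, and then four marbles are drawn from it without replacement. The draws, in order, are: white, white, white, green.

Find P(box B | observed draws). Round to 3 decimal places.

For each hypothesis, P(data | H) works out to: P(data | box A) = (10/11)(9/10)(8/9)(1/8) = 1/11; P(data | box B) = (6/7)(5/6)(4/5)(1/4) = 1/7.
Multiplying each by its prior: 1/2 · 1/11 = 1/22, 1/2 · 1/7 = 1/14; these sum to 9/77.
Therefore the posterior P(box B | data) = (1/14) / (9/77) = 11/18.

0.611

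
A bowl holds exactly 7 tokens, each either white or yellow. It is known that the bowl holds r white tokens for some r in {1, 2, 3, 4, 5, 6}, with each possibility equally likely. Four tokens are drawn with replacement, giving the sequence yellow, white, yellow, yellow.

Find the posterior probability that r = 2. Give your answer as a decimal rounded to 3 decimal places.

Under each hypothesis, the probability of the observed sequence is: P(data | r = 1) = (6/7)(1/7)(6/7)(6/7) = 0.089963; P(data | r = 2) = (5/7)(2/7)(5/7)(5/7) = 0.10412; P(data | r = 3) = (4/7)(3/7)(4/7)(4/7) = 0.079967; P(data | r = 4) = (3/7)(4/7)(3/7)(3/7) = 0.044981; P(data | r = 5) = (2/7)(5/7)(2/7)(2/7) = 0.01666; P(data | r = 6) = (1/7)(6/7)(1/7)(1/7) = 0.002499.
The prior-weighted likelihoods are 1/6 · 0.089963 = 0.014994, 1/6 · 0.10412 = 0.017354, 1/6 · 0.079967 = 0.013328, 1/6 · 0.044981 = 0.0074969, 1/6 · 0.01666 = 0.0027766, 1/6 · 0.002499 = 0.00041649; summing to 0.056365.
Therefore the posterior P(r = 2 | data) = (0.017354) / (0.056365) = 0.30788.

0.308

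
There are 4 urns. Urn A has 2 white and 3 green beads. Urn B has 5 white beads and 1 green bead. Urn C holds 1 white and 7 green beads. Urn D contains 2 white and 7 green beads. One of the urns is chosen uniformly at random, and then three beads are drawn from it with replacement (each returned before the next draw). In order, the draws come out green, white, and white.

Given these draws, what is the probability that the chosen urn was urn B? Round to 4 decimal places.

0.4387

Under each hypothesis, the probability of the observed sequence is: P(data | urn A) = (3/5)(2/5)(2/5) = 0.096; P(data | urn B) = (1/6)(5/6)(5/6) = 0.11574; P(data | urn C) = (7/8)(1/8)(1/8) = 0.013672; P(data | urn D) = (7/9)(2/9)(2/9) = 0.038409.
The prior-weighted likelihoods are 1/4 · 0.096 = 0.024, 1/4 · 0.11574 = 0.028935, 1/4 · 0.013672 = 0.003418, 1/4 · 0.038409 = 0.0096022; summing to 0.065955.
Therefore the posterior P(urn B | data) = (0.028935) / (0.065955) = 0.43871.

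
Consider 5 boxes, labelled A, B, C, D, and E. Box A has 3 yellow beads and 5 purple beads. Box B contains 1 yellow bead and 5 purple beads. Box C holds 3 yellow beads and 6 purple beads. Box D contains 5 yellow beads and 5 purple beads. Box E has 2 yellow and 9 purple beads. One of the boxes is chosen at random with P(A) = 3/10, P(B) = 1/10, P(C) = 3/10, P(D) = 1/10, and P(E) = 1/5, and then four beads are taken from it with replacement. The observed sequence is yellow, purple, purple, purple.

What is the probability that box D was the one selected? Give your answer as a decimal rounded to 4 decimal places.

For each hypothesis, P(data | H) works out to: P(data | box A) = (3/8)(5/8)(5/8)(5/8) = 0.091553; P(data | box B) = (1/6)(5/6)(5/6)(5/6) = 0.096451; P(data | box C) = (3/9)(6/9)(6/9)(6/9) = 0.098765; P(data | box D) = (5/10)(5/10)(5/10)(5/10) = 0.0625; P(data | box E) = (2/11)(9/11)(9/11)(9/11) = 0.099583.
Multiplying each by its prior: 3/10 · 0.091553 = 0.027466, 1/10 · 0.096451 = 0.0096451, 3/10 · 0.098765 = 0.02963, 1/10 · 0.0625 = 0.00625, 1/5 · 0.099583 = 0.019917; these sum to 0.092907.
Hence P(box D | data) = (0.00625) / (0.092907) = 0.067271.

0.0673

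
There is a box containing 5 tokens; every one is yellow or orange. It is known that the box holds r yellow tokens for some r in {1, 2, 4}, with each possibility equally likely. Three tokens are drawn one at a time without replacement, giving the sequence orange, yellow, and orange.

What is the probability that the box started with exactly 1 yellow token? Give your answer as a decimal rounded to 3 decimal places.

The likelihood of the observed sequence under each hypothesis: P(data | r = 1) = (4/5)(1/4)(3/3) = 1/5; P(data | r = 2) = (3/5)(2/4)(2/3) = 1/5; P(data | r = 4) = (1/5)(4/4)(0/3) = 0.
Weighting by the prior gives 1/3 · 1/5 = 1/15, 1/3 · 1/5 = 1/15, 1/3 · 0 = 0; summing to 2/15.
By Bayes' rule, P(r = 1 | data) = (1/15) / (2/15) = 1/2.

0.500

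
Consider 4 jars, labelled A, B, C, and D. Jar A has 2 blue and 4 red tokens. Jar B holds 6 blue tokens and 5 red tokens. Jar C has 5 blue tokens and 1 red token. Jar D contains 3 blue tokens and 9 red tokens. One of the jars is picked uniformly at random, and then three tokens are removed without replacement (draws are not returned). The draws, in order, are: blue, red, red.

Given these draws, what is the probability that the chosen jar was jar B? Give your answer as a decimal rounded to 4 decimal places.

Under each hypothesis, the probability of the observed sequence is: P(data | jar A) = (2/6)(4/5)(3/4) = 1/5; P(data | jar B) = (6/11)(5/10)(4/9) = 4/33; P(data | jar C) = (5/6)(1/5)(0/4) = 0; P(data | jar D) = (3/12)(9/11)(8/10) = 9/55.
Multiplying each by its prior: 1/4 · 1/5 = 1/20, 1/4 · 4/33 = 1/33, 1/4 · 0 = 0, 1/4 · 9/55 = 9/220; these sum to 4/33.
Therefore the posterior P(jar B | data) = (1/33) / (4/33) = 1/4.

0.2500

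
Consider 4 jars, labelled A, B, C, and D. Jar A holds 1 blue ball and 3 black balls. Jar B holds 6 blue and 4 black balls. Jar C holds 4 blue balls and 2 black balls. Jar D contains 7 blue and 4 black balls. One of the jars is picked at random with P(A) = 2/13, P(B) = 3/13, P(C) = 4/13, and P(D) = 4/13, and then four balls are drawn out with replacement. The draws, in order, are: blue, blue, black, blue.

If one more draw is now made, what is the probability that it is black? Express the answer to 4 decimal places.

0.3698

For each hypothesis, P(data | H) works out to: P(data | jar A) = (1/4)(1/4)(3/4)(1/4) = 0.011719; P(data | jar B) = (6/10)(6/10)(4/10)(6/10) = 0.0864; P(data | jar C) = (4/6)(4/6)(2/6)(4/6) = 0.098765; P(data | jar D) = (7/11)(7/11)(4/11)(7/11) = 0.093709.
Weighting by the prior gives 2/13 · 0.011719 = 0.0018029, 3/13 · 0.0864 = 0.019938, 4/13 · 0.098765 = 0.030389, 4/13 · 0.093709 = 0.028834; summing to 0.080964.
Dividing through by the total gives posterior P(jar A | data) = 0.022268, P(jar B | data) = 0.24626, P(jar C | data) = 0.37534, P(jar D | data) = 0.35613.
The predictive probability is P(black next | data) = (3/4)(0.022268) + (2/5)(0.24626) + (1/3)(0.37534) + (4/11)(0.35613) = 0.36982.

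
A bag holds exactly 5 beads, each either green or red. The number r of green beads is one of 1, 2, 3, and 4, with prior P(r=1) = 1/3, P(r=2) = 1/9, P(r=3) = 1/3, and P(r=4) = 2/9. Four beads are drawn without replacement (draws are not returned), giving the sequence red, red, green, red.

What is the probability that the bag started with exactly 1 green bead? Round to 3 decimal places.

0.857

Under each hypothesis, the probability of the observed sequence is: P(data | r = 1) = (4/5)(3/4)(1/3)(2/2) = 1/5; P(data | r = 2) = (3/5)(2/4)(2/3)(1/2) = 1/10; P(data | r = 3) = (2/5)(1/4)(3/3)(0/2) = 0; P(data | r = 4) = (1/5)(0/4) = 0.
Weighting by the prior gives 1/3 · 1/5 = 1/15, 1/9 · 1/10 = 1/90, 1/3 · 0 = 0, 2/9 · 0 = 0; these sum to 7/90.
By Bayes' rule, P(r = 1 | data) = (1/15) / (7/90) = 6/7.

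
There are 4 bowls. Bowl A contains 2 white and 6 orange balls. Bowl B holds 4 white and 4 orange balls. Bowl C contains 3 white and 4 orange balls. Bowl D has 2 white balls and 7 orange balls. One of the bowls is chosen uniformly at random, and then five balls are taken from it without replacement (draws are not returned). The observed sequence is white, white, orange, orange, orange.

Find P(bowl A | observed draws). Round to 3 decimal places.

0.218

The likelihood of the observed sequence under each hypothesis: P(data | bowl A) = (2/8)(1/7)(6/6)(5/5)(4/4) = 0.035714; P(data | bowl B) = (4/8)(3/7)(4/6)(3/5)(2/4) = 0.042857; P(data | bowl C) = (3/7)(2/6)(4/5)(3/4)(2/3) = 0.057143; P(data | bowl D) = (2/9)(1/8)(7/7)(6/6)(5/5) = 0.027778.
The prior-weighted likelihoods are 1/4 · 0.035714 = 0.0089286, 1/4 · 0.042857 = 0.010714, 1/4 · 0.057143 = 0.014286, 1/4 · 0.027778 = 0.0069444; summing to 0.040873.
Hence P(bowl A | data) = (0.0089286) / (0.040873) = 0.21845.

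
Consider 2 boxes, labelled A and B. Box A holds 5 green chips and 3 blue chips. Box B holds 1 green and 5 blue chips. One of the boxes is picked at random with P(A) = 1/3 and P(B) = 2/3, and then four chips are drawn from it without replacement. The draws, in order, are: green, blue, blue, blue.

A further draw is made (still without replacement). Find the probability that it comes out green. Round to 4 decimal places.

Compute the likelihood of the observed sequence for each case: P(data | box A) = (5/8)(3/7)(2/6)(1/5) = 1/56; P(data | box B) = (1/6)(5/5)(4/4)(3/3) = 1/6.
Weighting by the prior gives 1/3 · 1/56 = 1/168, 2/3 · 1/6 = 1/9; these sum to 59/504.
Dividing through by the total gives posterior P(box A | data) = 3/59, P(box B | data) = 56/59.
The predictive probability is P(green next | data) = (1)(3/59) + (0)(56/59) = 3/59.

0.0508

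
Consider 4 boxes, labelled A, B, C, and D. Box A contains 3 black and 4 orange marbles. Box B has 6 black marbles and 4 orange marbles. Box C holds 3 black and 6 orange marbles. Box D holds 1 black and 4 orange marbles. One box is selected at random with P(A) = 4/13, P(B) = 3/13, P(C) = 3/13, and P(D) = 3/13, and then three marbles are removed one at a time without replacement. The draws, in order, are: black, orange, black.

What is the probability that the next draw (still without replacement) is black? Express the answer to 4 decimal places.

0.3720

Compute the likelihood of the observed sequence for each case: P(data | box A) = (3/7)(4/6)(2/5) = 4/35; P(data | box B) = (6/10)(4/9)(5/8) = 1/6; P(data | box C) = (3/9)(6/8)(2/7) = 1/14; P(data | box D) = (1/5)(4/4)(0/3) = 0.
The prior-weighted likelihoods are 4/13 · 4/35 = 16/455, 3/13 · 1/6 = 1/26, 3/13 · 1/14 = 3/182, 3/13 · 0 = 0; summing to 41/455.
Normalising, the posterior is P(box A | data) = 16/41, P(box B | data) = 35/82, P(box C | data) = 15/82, P(box D | data) = 0.
So P(black next | data) = Σ P(black next | H) P(H | data) = (1/4)(16/41) + (4/7)(35/82) + (1/6)(15/82) = 61/164.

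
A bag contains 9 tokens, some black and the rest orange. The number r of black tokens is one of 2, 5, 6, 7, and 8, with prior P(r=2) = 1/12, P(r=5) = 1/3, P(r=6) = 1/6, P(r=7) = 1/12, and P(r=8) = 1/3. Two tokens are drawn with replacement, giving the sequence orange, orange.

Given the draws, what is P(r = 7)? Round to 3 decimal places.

0.029

Under each hypothesis, the probability of the observed sequence is: P(data | r = 2) = (7/9)(7/9) = 49/81; P(data | r = 5) = (4/9)(4/9) = 16/81; P(data | r = 6) = (3/9)(3/9) = 1/9; P(data | r = 7) = (2/9)(2/9) = 4/81; P(data | r = 8) = (1/9)(1/9) = 1/81.
Weighting by the prior gives 1/12 · 49/81 = 49/972, 1/3 · 16/81 = 16/243, 1/6 · 1/9 = 1/54, 1/12 · 4/81 = 1/243, 1/3 · 1/81 = 1/243; with total 139/972.
Therefore the posterior P(r = 7 | data) = (1/243) / (139/972) = 4/139.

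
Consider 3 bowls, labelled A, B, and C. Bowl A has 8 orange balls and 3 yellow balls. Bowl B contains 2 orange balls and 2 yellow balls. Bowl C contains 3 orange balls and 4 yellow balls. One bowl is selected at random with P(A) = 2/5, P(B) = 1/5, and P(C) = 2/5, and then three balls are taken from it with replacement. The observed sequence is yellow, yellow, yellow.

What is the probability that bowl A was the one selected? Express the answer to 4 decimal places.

0.0753

For each hypothesis, P(data | H) works out to: P(data | bowl A) = (3/11)(3/11)(3/11) = 0.020285; P(data | bowl B) = (2/4)(2/4)(2/4) = 0.125; P(data | bowl C) = (4/7)(4/7)(4/7) = 0.18659.
Weighting by the prior gives 2/5 · 0.020285 = 0.0081142, 1/5 · 0.125 = 0.025, 2/5 · 0.18659 = 0.074636; with total 0.10775.
By Bayes' rule, P(bowl A | data) = (0.0081142) / (0.10775) = 0.075306.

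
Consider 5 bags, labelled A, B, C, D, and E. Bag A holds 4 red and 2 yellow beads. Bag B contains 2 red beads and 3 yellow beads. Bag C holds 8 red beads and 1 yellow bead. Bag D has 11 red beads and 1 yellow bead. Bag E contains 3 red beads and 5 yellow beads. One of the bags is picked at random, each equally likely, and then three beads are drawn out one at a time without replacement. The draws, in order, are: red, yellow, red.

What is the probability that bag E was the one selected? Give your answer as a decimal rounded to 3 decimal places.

0.153

For each hypothesis, P(data | H) works out to: P(data | bag A) = (4/6)(2/5)(3/4) = 0.2; P(data | bag B) = (2/5)(3/4)(1/3) = 0.1; P(data | bag C) = (8/9)(1/8)(7/7) = 0.11111; P(data | bag D) = (11/12)(1/11)(10/10) = 0.083333; P(data | bag E) = (3/8)(5/7)(2/6) = 0.089286.
Multiplying each by its prior: 1/5 · 0.2 = 0.04, 1/5 · 0.1 = 0.02, 1/5 · 0.11111 = 0.022222, 1/5 · 0.083333 = 0.016667, 1/5 · 0.089286 = 0.017857; summing to 0.11675.
By Bayes' rule, P(bag E | data) = (0.017857) / (0.11675) = 0.15296.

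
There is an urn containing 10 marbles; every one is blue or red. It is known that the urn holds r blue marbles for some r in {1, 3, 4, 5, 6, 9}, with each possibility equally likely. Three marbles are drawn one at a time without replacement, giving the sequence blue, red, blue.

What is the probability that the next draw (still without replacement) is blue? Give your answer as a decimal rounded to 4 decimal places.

Under each hypothesis, the probability of the observed sequence is: P(data | r = 1) = (1/10)(9/9)(0/8) = 0; P(data | r = 3) = (3/10)(7/9)(2/8) = 0.058333; P(data | r = 4) = (4/10)(6/9)(3/8) = 0.1; P(data | r = 5) = (5/10)(5/9)(4/8) = 0.13889; P(data | r = 6) = (6/10)(4/9)(5/8) = 0.16667; P(data | r = 9) = (9/10)(1/9)(8/8) = 0.1.
Weighting by the prior gives 1/6 · 0 = 0, 1/6 · 0.058333 = 0.0097222, 1/6 · 0.1 = 0.016667, 1/6 · 0.13889 = 0.023148, 1/6 · 0.16667 = 0.027778, 1/6 · 0.1 = 0.016667; these sum to 0.093981.
Normalising, the posterior is P(r = 1 | data) = 0, P(r = 3 | data) = 0.10345, P(r = 4 | data) = 0.17734, P(r = 5 | data) = 0.24631, P(r = 6 | data) = 0.29557, P(r = 9 | data) = 0.17734.
Averaging over the posterior, P(blue next | data) = (1/7)(0.10345) + (2/7)(0.17734) + (3/7)(0.24631) + (4/7)(0.29557) + (1)(0.17734) = 0.51724.

0.5172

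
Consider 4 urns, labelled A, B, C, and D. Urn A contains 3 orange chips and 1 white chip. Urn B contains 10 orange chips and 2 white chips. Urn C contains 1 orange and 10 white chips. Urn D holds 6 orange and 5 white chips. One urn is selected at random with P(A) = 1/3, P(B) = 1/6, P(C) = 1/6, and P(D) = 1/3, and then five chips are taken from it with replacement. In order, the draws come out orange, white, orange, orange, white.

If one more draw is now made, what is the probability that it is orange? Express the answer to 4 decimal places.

0.6563

For each hypothesis, P(data | H) works out to: P(data | urn A) = (3/4)(1/4)(3/4)(3/4)(1/4) = 0.026367; P(data | urn B) = (10/12)(2/12)(10/12)(10/12)(2/12) = 0.016075; P(data | urn C) = (1/11)(10/11)(1/11)(1/11)(10/11) = 0.00062092; P(data | urn D) = (6/11)(5/11)(6/11)(6/11)(5/11) = 0.03353.
Weighting by the prior gives 1/3 · 0.026367 = 0.0087891, 1/6 · 0.016075 = 0.0026792, 1/6 · 0.00062092 = 0.00010349, 1/3 · 0.03353 = 0.011177; with total 0.022748.
Dividing through by the total gives posterior P(urn A | data) = 0.38636, P(urn B | data) = 0.11778, P(urn C | data) = 0.0045492, P(urn D | data) = 0.49131.
The predictive probability is P(orange next | data) = (3/4)(0.38636) + (5/6)(0.11778) + (1/11)(0.0045492) + (6/11)(0.49131) = 0.65632.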